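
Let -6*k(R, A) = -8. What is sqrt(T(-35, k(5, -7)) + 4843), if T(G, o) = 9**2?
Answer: 2*sqrt(1231) ≈ 70.171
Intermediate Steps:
k(R, A) = 4/3 (k(R, A) = -1/6*(-8) = 4/3)
T(G, o) = 81
sqrt(T(-35, k(5, -7)) + 4843) = sqrt(81 + 4843) = sqrt(4924) = 2*sqrt(1231)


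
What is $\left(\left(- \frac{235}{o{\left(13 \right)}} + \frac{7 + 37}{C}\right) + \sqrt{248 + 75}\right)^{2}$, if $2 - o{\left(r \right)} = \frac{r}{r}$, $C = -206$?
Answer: $\frac{590374236}{10609} - \frac{48454 \sqrt{323}}{103} \approx 47194.0$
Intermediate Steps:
$o{\left(r \right)} = 1$ ($o{\left(r \right)} = 2 - \frac{r}{r} = 2 - 1 = 1$)
$\left(\left(- \frac{235}{o{\left(13 \right)}} + \frac{7 + 37}{C}\right) + \sqrt{248 + 75}\right)^{2} = \left(\left(- \frac{235}{1} + \frac{7 + 37}{-206}\right) + \sqrt{248 + 75}\right)^{2} = \left(\left(\left(-235\right) 1 + 44 \left(- \frac{1}{206}\right)\right) + \sqrt{323}\right)^{2} = \left(\left(-235 - \frac{22}{103}\right) + \sqrt{323}\right)^{2} = \left(- \frac{24227}{103} + \sqrt{323}\right)^{2}$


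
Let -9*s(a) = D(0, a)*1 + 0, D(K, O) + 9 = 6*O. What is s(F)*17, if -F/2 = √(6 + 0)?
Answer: 17 + 68*√6/3 ≈ 72.522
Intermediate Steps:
F = -2*√6 (F = -2*√(6 + 0) = -2*√6 ≈ -4.8990)
D(K, O) = -9 + 6*O
s(a) = 1 - 2*a/3 (s(a) = -((-9 + 6*a)*1 + 0)/9 = -((-9 + 6*a) + 0)/9 = -(-9 + 6*a)/9 = 1 - 2*a/3)
s(F)*17 = (1 - (-4)*√6/3)*17 = (1 + 4*√6/3)*17 = 17 + 68*√6/3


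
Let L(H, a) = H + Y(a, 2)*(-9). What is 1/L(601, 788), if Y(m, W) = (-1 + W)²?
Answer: 1/592 ≈ 0.0016892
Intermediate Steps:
L(H, a) = -9 + H (L(H, a) = H + (-1 + 2)²*(-9) = H + 1²*(-9) = H + 1*(-9) = H - 9 = -9 + H)
1/L(601, 788) = 1/(-9 + 601) = 1/592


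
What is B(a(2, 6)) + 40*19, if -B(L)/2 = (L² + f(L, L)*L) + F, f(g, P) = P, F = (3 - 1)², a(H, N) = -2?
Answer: 736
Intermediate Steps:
F = 4 (F = 2² = 4)
B(L) = -8 - 4*L² (B(L) = -2*((L² + L*L) + 4) = -2*((L² + L²) + 4) = -2*(2*L² + 4) = -2*(4 + 2*L²) = -8 - 4*L²)
B(a(2, 6)) + 40*19 = (-8 - 4*(-2)²) + 40*19 = (-8 - 4*4) + 760 = (-8 - 16) + 760 = -24 + 760 = 736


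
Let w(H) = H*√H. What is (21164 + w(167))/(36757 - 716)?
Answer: 21164/36041 + 167*√167/36041 ≈ 0.64710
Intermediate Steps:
w(H) = H^(3/2)
(21164 + w(167))/(36757 - 716) = (21164 + 167^(3/2))/(36757 - 716) = (21164 + 167*√167)/36041 = (21164 + 167*√167)*(1/36041) = 21164/36041 + 167*√167/36041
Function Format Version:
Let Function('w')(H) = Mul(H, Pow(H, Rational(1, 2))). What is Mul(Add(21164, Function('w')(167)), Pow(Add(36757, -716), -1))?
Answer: Add(Rational(21164, 36041), Mul(Rational(167, 36041), Pow(167, Rational(1, 2)))) ≈ 0.64710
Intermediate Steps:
Function('w')(H) = Pow(H, Rational(3, 2))
Mul(Add(21164, Function('w')(167)), Pow(Add(36757, -716), -1)) = Mul(Add(21164, Pow(167, Rational(3, 2))), Pow(Add(36757, -716), -1)) = Mul(Add(21164, Mul(167, Pow(167, Rational(1, 2)))), Pow(36041, -1)) = Mul(Add(21164, Mul(167, Pow(167, Rational(1, 2)))), Rational(1, 36041)) = Add(Rational(21164, 36041), Mul(Rational(167, 36041), Pow(167, Rational(1, 2))))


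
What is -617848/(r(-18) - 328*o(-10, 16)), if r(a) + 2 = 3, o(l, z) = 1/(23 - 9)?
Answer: 4324936/157 ≈ 27547.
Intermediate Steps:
o(l, z) = 1/14
r(a) = 1 (r(a) = -2 + 3 = 1)
-617848/(r(-18) - 328*o(-10, 16)) = -617848/(1 - 328*1/14) = -617848/(1 - 164/7) = -617848/(-157/7) = -617848*(-7/157) = 4324936/157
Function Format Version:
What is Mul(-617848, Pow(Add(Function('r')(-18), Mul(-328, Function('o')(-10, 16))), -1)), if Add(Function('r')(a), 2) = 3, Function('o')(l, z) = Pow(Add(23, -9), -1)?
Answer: Rational(4324936, 157) ≈ 27547.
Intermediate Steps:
Function('o')(l, z) = Rational(1, 14) (Function('o')(l, z) = Pow(14, -1) = Rational(1, 14))
Function('r')(a) = 1 (Function('r')(a) = Add(-2, 3) = 1)
Mul(-617848, Pow(Add(Function('r')(-18), Mul(-328, Function('o')(-10, 16))), -1)) = Mul(-617848, Pow(Add(1, Mul(-328, Rational(1, 14))), -1)) = Mul(-617848, Pow(Add(1, Rational(-164, 7)), -1)) = Mul(-617848, Pow(Rational(-157, 7), -1)) = Mul(-617848, Rational(-7, 157)) = Rational(4324936, 157)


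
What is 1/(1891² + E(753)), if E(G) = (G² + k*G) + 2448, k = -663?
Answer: 1/3646099 ≈ 2.7427e-7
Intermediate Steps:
E(G) = 2448 + G² - 663*G (E(G) = (G² - 663*G) + 2448 = 2448 + G² - 663*G)
1/(1891² + E(753)) = 1/(1891² + (2448 + 753² - 663*753)) = 1/(3575881 + (2448 + 567009 - 499239)) = 1/(3575881 + 70218) = 1/3646099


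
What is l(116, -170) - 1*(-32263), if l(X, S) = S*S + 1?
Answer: 61164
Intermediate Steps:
l(X, S) = 1 + S² (l(X, S) = S² + 1 = 1 + S²)
l(116, -170) - 1*(-32263) = (1 + (-170)²) - 1*(-32263) = (1 + 28900) + 32263 = 28901 + 32263 = 61164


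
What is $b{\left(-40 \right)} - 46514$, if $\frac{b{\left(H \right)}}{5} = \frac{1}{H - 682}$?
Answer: $- \frac{33583113}{722} \approx -46514.0$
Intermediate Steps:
$b{\left(H \right)} = \frac{5}{-682 + H}$ ($b{\left(H \right)} = \frac{5}{H - 682} = \frac{5}{-682 + H}$)
$b{\left(-40 \right)} - 46514 = \frac{5}{-682 - 40} - 46514 = \frac{5}{-722} - 46514 = 5 \left(- \frac{1}{722}\right) - 46514 = - \frac{5}{722} - 46514 = - \frac{33583113}{722}$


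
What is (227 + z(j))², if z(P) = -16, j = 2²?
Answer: 44521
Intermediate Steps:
j = 4
(227 + z(j))² = (227 - 16)² = 211² = 44521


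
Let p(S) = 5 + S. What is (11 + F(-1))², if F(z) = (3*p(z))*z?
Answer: 1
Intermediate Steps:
F(z) = z*(15 + 3*z) (F(z) = (3*(5 + z))*z = (15 + 3*z)*z = z*(15 + 3*z))
(11 + F(-1))² = (11 + 3*(-1)*(5 - 1))² = (11 + 3*(-1)*4)² = (11 - 12)² = (-1)² = 1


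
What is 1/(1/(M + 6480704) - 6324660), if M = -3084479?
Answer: -3396225/21479968408499 ≈ -1.5811e-7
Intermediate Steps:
1/(1/(M + 6480704) - 6324660) = 1/(1/(-3084479 + 6480704) - 6324660) = 1/(1/3396225 - 6324660) = 1/(-21479968408499/3396225) = -3396225/21479968408499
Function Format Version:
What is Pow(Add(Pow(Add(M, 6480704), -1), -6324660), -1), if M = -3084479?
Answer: Rational(-3396225, 21479968408499) ≈ -1.5811e-7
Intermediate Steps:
Pow(Add(Pow(Add(M, 6480704), -1), -6324660), -1) = Pow(Add(Pow(Add(-3084479, 6480704), -1), -6324660), -1) = Pow(Add(Pow(3396225, -1), -6324660), -1) = Pow(Add(Rational(1, 3396225), -6324660), -1) = Pow(Rational(-21479968408499, 3396225), -1) = Rational(-3396225, 21479968408499)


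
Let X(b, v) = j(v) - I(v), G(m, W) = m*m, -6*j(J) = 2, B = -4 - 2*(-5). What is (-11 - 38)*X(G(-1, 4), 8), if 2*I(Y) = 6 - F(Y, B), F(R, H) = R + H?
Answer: -539/3 ≈ -179.67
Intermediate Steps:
B = 6 (B = -4 + 10 = 6)
j(J) = -⅓ (j(J) = -⅙*2 = -⅓)
F(R, H) = H + R
I(Y) = -Y/2 (I(Y) = (6 - (6 + Y))/2 = (6 + (-6 - Y))/2 = (-Y)/2 = -Y/2)
G(m, W) = m²
X(b, v) = -⅓ + v/2 (X(b, v) = -⅓ - (-1)*v/2 = -⅓ + v/2)
(-11 - 38)*X(G(-1, 4), 8) = (-11 - 38)*(-⅓ + (½)*8) = -49*(-⅓ + 4) = -49*11/3 = -539/3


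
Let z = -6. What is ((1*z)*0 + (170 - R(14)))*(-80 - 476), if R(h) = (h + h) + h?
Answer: -71168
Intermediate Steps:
R(h) = 3*h (R(h) = 2*h + h = 3*h)
((1*z)*0 + (170 - R(14)))*(-80 - 476) = ((1*(-6))*0 + (170 - 3*14))*(-80 - 476) = (-6*0 + (170 - 1*42))*(-556) = (0 + (170 - 42))*(-556) = (0 + 128)*(-556) = 128*(-556) = -71168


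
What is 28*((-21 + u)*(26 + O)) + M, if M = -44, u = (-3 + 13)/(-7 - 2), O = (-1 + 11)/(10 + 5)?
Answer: -446948/27 ≈ -16554.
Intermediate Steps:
O = ⅔ (O = 10/15 = 10*(1/15) = ⅔ ≈ 0.66667)
u = -10/9 (u = 10/(-9) = 10*(-⅑) = -10/9 ≈ -1.1111)
28*((-21 + u)*(26 + O)) + M = 28*((-21 - 10/9)*(26 + ⅔)) - 44 = 28*(-199/9*80/3) - 44 = 28*(-15920/27) - 44 = -445760/27 - 44 = -446948/27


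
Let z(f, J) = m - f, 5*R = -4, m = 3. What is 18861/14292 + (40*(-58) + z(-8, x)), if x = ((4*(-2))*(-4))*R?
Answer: -10993789/4764 ≈ -2307.7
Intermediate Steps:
R = -4/5 (R = (1/5)*(-4) = -4/5 ≈ -0.80000)
x = -128/5 (x = ((4*(-2))*(-4))*(-4/5) = -8*(-4)*(-4/5) = 32*(-4/5) = -128/5 ≈ -25.600)
z(f, J) = 3 - f
18861/14292 + (40*(-58) + z(-8, x)) = 18861/14292 + (40*(-58) + (3 - 1*(-8))) = 18861*(1/14292) + (-2320 + (3 + 8)) = 6287/4764 + (-2320 + 11) = 6287/4764 - 2309 = -10993789/4764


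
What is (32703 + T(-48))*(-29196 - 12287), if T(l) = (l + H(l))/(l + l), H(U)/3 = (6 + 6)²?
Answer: -1356452617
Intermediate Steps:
H(U) = 432 (H(U) = 3*(6 + 6)² = 3*12² = 3*144 = 432)
T(l) = (432 + l)/(2*l) (T(l) = (l + 432)/(l + l) = (432 + l)/((2*l)) = (432 + l)*(1/(2*l)) = (432 + l)/(2*l))
(32703 + T(-48))*(-29196 - 12287) = (32703 + (½)*(432 - 48)/(-48))*(-29196 - 12287) = (32703 + (½)*(-1/48)*384)*(-41483) = (32703 - 4)*(-41483) = 32699*(-41483) = -1356452617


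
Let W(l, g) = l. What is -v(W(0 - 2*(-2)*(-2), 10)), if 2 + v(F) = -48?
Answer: 50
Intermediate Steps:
v(F) = -50 (v(F) = -2 - 48 = -50)
-v(W(0 - 2*(-2)*(-2), 10)) = -1*(-50) = 50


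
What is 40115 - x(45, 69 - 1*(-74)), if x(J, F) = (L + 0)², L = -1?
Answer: 40114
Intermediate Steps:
x(J, F) = 1 (x(J, F) = (-1 + 0)² = (-1)² = 1)
40115 - x(45, 69 - 1*(-74)) = 40115 - 1*1 = 40115 - 1 = 40114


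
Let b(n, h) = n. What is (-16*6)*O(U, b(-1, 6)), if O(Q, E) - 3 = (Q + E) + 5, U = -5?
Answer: -192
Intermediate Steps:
O(Q, E) = 8 + E + Q (O(Q, E) = 3 + ((Q + E) + 5) = 3 + ((E + Q) + 5) = 3 + (5 + E + Q) = 8 + E + Q)
(-16*6)*O(U, b(-1, 6)) = (-16*6)*(8 - 1 - 5) = -96*2 = -192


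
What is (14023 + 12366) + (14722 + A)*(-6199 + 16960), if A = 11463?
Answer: 281803174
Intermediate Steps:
(14023 + 12366) + (14722 + A)*(-6199 + 16960) = (14023 + 12366) + (14722 + 11463)*(-6199 + 16960) = 26389 + 26185*10761 = 26389 + 281776785 = 281803174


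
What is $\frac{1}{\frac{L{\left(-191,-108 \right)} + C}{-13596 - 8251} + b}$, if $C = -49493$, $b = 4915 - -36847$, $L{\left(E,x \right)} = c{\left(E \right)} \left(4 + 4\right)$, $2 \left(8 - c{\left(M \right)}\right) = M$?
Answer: $\frac{21847}{912423079} \approx 2.3944 \cdot 10^{-5}$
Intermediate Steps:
$c{\left(M \right)} = 8 - \frac{M}{2}$
$L{\left(E,x \right)} = 64 - 4 E$ ($L{\left(E,x \right)} = \left(8 - \frac{E}{2}\right) \left(4 + 4\right) = \left(8 - \frac{E}{2}\right) 8 = 64 - 4 E$)
$b = 41762$ ($b = 4915 + 36847 = 41762$)
$\frac{1}{\frac{L{\left(-191,-108 \right)} + C}{-13596 - 8251} + b} = \frac{1}{\frac{\left(64 - -764\right) - 49493}{-13596 - 8251} + 41762} = \frac{1}{\frac{\left(64 + 764\right) - 49493}{-21847} + 41762} = \frac{1}{\left(828 - 49493\right) \left(- \frac{1}{21847}\right) + 41762} = \frac{1}{\left(-48665\right) \left(- \frac{1}{21847}\right) + 41762} = \frac{1}{\frac{48665}{21847} + 41762} = \frac{1}{\frac{912423079}{21847}} = \frac{21847}{912423079}$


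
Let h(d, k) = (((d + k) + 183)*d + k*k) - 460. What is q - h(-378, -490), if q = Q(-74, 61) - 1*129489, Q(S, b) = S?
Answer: -628133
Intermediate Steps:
h(d, k) = -460 + k**2 + d*(183 + d + k) (h(d, k) = ((183 + d + k)*d + k**2) - 460 = (d*(183 + d + k) + k**2) - 460 = (k**2 + d*(183 + d + k)) - 460 = -460 + k**2 + d*(183 + d + k))
q = -129563 (q = -74 - 1*129489 = -74 - 129489 = -129563)
q - h(-378, -490) = -129563 - (-460 + (-378)**2 + (-490)**2 + 183*(-378) - 378*(-490)) = -129563 - (-460 + 142884 + 240100 - 69174 + 185220) = -129563 - 1*498570 = -129563 - 498570 = -628133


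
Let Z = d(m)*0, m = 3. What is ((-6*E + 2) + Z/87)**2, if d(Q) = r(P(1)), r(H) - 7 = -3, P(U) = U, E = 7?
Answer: 1600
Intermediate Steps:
r(H) = 4 (r(H) = 7 - 3 = 4)
d(Q) = 4
Z = 0 (Z = 4*0 = 0)
((-6*E + 2) + Z/87)**2 = ((-6*7 + 2) + 0/87)**2 = ((-42 + 2) + 0*(1/87))**2 = (-40 + 0)**2 = (-40)**2 = 1600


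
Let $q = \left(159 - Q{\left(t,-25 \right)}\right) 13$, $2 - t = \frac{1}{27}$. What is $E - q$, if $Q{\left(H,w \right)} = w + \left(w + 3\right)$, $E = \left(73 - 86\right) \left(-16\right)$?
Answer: $-2470$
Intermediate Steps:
$t = \frac{53}{27}$ ($t = 2 - \frac{1}{27} = \frac{53}{27} \approx 1.963$)
$E = 208$ ($E = \left(-13\right) \left(-16\right) = 208$)
$Q{\left(H,w \right)} = 3 + 2 w$ ($Q{\left(H,w \right)} = w + \left(3 + w\right) = 3 + 2 w$)
$q = 2678$ ($q = \left(159 - \left(3 + 2 \left(-25\right)\right)\right) 13 = \left(159 - \left(3 - 50\right)\right) 13 = \left(159 - -47\right) 13 = \left(159 + 47\right) 13 = 206 \cdot 13 = 2678$)
$E - q = 208 - 2678 = -2470$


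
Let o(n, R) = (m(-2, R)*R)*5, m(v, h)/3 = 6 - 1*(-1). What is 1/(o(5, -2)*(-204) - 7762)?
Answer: 1/35078 ≈ 2.8508e-5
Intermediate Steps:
m(v, h) = 21 (m(v, h) = 3*(6 - 1*(-1)) = 3*(6 + 1) = 3*7 = 21)
o(n, R) = 105*R (o(n, R) = (21*R)*5 = 105*R)
1/(o(5, -2)*(-204) - 7762) = 1/((105*(-2))*(-204) - 7762) = 1/(-210*(-204) - 7762) = 1/(42840 - 7762) = 1/35078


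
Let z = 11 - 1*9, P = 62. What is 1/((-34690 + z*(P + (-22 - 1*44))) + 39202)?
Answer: 1/4504 ≈ 0.00022202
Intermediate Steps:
z = 2 (z = 11 - 9 = 2)
1/((-34690 + z*(P + (-22 - 1*44))) + 39202) = 1/((-34690 + 2*(62 + (-22 - 1*44))) + 39202) = 1/((-34690 + 2*(62 + (-22 - 44))) + 39202) = 1/((-34690 + 2*(62 - 66)) + 39202) = 1/((-34690 + 2*(-4)) + 39202) = 1/((-34690 - 8) + 39202) = 1/(-34698 + 39202) = 1/4504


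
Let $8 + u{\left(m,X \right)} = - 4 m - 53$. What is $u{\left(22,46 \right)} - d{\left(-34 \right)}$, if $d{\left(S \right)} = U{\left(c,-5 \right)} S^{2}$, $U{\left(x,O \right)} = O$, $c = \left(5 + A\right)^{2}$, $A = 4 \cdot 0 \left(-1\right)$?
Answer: $5631$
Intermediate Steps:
$A = 0$ ($A = 0 \left(-1\right) = 0$)
$u{\left(m,X \right)} = -61 - 4 m$ ($u{\left(m,X \right)} = -8 - \left(53 + 4 m\right) = -61 - 4 m$)
$c = 25$ ($c = \left(5 + 0\right)^{2} = 5^{2} = 25$)
$d{\left(S \right)} = - 5 S^{2}$
$u{\left(22,46 \right)} - d{\left(-34 \right)} = \left(-61 - 88\right) - - 5 \left(-34\right)^{2} = \left(-61 - 88\right) - \left(-5\right) 1156 = -149 - -5780 = -149 + 5780 = 5631$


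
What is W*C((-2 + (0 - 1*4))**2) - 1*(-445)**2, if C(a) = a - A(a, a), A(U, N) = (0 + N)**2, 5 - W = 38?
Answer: -156445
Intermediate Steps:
W = -33 (W = 5 - 1*38 = 5 - 38 = -33)
A(U, N) = N**2
C(a) = a - a**2
W*C((-2 + (0 - 1*4))**2) - 1*(-445)**2 = -33*(-2 + (0 - 1*4))**2*(1 - (-2 + (0 - 1*4))**2) - 1*(-445)**2 = -33*(-2 + (0 - 4))**2*(1 - (-2 + (0 - 4))**2) - 1*198025 = -33*(-2 - 4)**2*(1 - (-2 - 4)**2) - 198025 = -33*(-6)**2*(1 - 1*(-6)**2) - 198025 = -1188*(1 - 1*36) - 198025 = -1188*(1 - 36) - 198025 = -1188*(-35) - 198025 = -33*(-1260) - 198025 = 41580 - 198025 = -156445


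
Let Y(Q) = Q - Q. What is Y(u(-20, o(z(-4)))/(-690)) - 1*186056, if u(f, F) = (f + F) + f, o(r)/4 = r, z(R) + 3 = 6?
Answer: -186056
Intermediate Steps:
z(R) = 3 (z(R) = -3 + 6 = 3)
o(r) = 4*r
u(f, F) = F + 2*f (u(f, F) = (F + f) + f = F + 2*f)
Y(Q) = 0
Y(u(-20, o(z(-4)))/(-690)) - 1*186056 = 0 - 1*186056 = 0 - 186056 = -186056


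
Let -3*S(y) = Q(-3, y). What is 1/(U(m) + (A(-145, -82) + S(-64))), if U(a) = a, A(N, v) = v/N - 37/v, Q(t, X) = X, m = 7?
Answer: 35670/1046917 ≈ 0.034071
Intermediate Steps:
S(y) = -y/3
A(N, v) = -37/v + v/N
1/(U(m) + (A(-145, -82) + S(-64))) = 1/(7 + ((-37/(-82) - 82/(-145)) - 1/3*(-64))) = 1/(7 + ((-37*(-1/82) - 82*(-1/145)) + 64/3)) = 1/(7 + ((37/82 + 82/145) + 64/3)) = 1/(7 + (12089/11890 + 64/3)) = 1/(7 + 797227/35670) = 1/(1046917/35670) = 35670/1046917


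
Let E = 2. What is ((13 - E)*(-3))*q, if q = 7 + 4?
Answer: -363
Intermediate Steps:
q = 11
((13 - E)*(-3))*q = ((13 - 1*2)*(-3))*11 = ((13 - 2)*(-3))*11 = (11*(-3))*11 = -33*11 = -363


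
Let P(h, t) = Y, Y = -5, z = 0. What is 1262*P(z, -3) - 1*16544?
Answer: -22854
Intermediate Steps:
P(h, t) = -5
1262*P(z, -3) - 1*16544 = 1262*(-5) - 1*16544 = -6310 - 16544 = -22854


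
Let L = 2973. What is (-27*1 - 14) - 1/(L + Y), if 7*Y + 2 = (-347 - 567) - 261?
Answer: -805001/19634 ≈ -41.000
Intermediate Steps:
Y = -1177/7 (Y = -2/7 + ((-347 - 567) - 261)/7 = -2/7 + (-914 - 261)/7 = -2/7 + (⅐)*(-1175) = -2/7 - 1175/7 = -1177/7 ≈ -168.14)
(-27*1 - 14) - 1/(L + Y) = (-27*1 - 14) - 1/(2973 - 1177/7) = (-27 - 14) - 1/19634/7 = -41 - 1*7/19634 = -41 - 7/19634 = -805001/19634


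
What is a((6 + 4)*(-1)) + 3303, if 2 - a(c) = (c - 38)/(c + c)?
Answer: 16513/5 ≈ 3302.6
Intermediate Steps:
a(c) = 2 - (-38 + c)/(2*c) (a(c) = 2 - (c - 38)/(c + c) = 2 - (-38 + c)/(2*c))
a((6 + 4)*(-1)) + 3303 = (3/2 + 19/(((6 + 4)*(-1)))) + 3303 = (3/2 + 19/((10*(-1)))) + 3303 = (3/2 + 19/(-10)) + 3303 = (3/2 + 19*(-1/10)) + 3303 = (3/2 - 19/10) + 3303 = -2/5 + 3303 = 16513/5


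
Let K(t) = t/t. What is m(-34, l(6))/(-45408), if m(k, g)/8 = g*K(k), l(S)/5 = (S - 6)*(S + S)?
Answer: 0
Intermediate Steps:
K(t) = 1
l(S) = 10*S*(-6 + S) (l(S) = 5*((S - 6)*(S + S)) = 5*((-6 + S)*(2*S)) = 5*(2*S*(-6 + S)) = 10*S*(-6 + S))
m(k, g) = 8*g (m(k, g) = 8*(g*1) = 8*g)
m(-34, l(6))/(-45408) = (8*(10*6*(-6 + 6)))/(-45408) = (8*(10*6*0))*(-1/45408) = (8*0)*(-1/45408) = 0*(-1/45408) = 0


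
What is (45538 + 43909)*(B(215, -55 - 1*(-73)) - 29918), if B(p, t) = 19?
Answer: -2674375853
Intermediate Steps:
(45538 + 43909)*(B(215, -55 - 1*(-73)) - 29918) = (45538 + 43909)*(19 - 29918) = 89447*(-29899) = -2674375853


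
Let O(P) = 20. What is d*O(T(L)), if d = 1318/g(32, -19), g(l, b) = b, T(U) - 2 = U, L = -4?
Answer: -26360/19 ≈ -1387.4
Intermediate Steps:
T(U) = 2 + U
d = -1318/19 (d = 1318/(-19) = 1318*(-1/19) = -1318/19 ≈ -69.368)
d*O(T(L)) = -1318/19*20 = -26360/19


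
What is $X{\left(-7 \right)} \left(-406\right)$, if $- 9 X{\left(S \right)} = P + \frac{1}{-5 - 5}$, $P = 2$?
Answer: $\frac{3857}{45} \approx 85.711$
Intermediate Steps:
$X{\left(S \right)} = - \frac{19}{90}$ ($X{\left(S \right)} = - \frac{2 + \frac{1}{-5 - 5}}{9} = - \frac{2 + \frac{1}{-10}}{9} = - \frac{2 - \frac{1}{10}}{9} = \left(- \frac{1}{9}\right) \frac{19}{10} = - \frac{19}{90}$)
$X{\left(-7 \right)} \left(-406\right) = \left(- \frac{19}{90}\right) \left(-406\right) = \frac{3857}{45}$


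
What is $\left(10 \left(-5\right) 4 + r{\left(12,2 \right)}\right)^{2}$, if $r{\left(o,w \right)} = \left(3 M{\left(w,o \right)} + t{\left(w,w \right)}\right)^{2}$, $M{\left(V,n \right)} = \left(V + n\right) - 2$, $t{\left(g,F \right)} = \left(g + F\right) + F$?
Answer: $2446096$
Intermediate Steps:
$t{\left(g,F \right)} = g + 2 F$ ($t{\left(g,F \right)} = \left(F + g\right) + F = g + 2 F$)
$M{\left(V,n \right)} = -2 + V + n$
$r{\left(o,w \right)} = \left(-6 + 3 o + 6 w\right)^{2}$ ($r{\left(o,w \right)} = \left(3 \left(-2 + w + o\right) + \left(w + 2 w\right)\right)^{2} = \left(3 \left(-2 + o + w\right) + 3 w\right)^{2} = \left(\left(-6 + 3 o + 3 w\right) + 3 w\right)^{2} = \left(-6 + 3 o + 6 w\right)^{2}$)
$\left(10 \left(-5\right) 4 + r{\left(12,2 \right)}\right)^{2} = \left(10 \left(-5\right) 4 + 9 \left(-2 + 12 + 2 \cdot 2\right)^{2}\right)^{2} = \left(\left(-50\right) 4 + 9 \left(-2 + 12 + 4\right)^{2}\right)^{2} = \left(-200 + 9 \cdot 14^{2}\right)^{2} = \left(-200 + 9 \cdot 196\right)^{2} = \left(-200 + 1764\right)^{2} = 1564^{2} = 2446096$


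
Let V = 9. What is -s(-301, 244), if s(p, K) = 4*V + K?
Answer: -280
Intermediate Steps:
s(p, K) = 36 + K (s(p, K) = 4*9 + K = 36 + K)
-s(-301, 244) = -(36 + 244) = -1*280 = -280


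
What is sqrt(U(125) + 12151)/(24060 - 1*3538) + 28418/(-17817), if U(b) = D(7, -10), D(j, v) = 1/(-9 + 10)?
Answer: -28418/17817 + 7*sqrt(62)/10261 ≈ -1.5896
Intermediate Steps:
D(j, v) = 1 (D(j, v) = 1/1 = 1)
U(b) = 1
sqrt(U(125) + 12151)/(24060 - 1*3538) + 28418/(-17817) = sqrt(1 + 12151)/(24060 - 1*3538) + 28418/(-17817) = sqrt(12152)/(24060 - 3538) + 28418*(-1/17817) = (14*sqrt(62))/20522 - 28418/17817 = (14*sqrt(62))*(1/20522) - 28418/17817 = 7*sqrt(62)/10261 - 28418/17817 = -28418/17817 + 7*sqrt(62)/10261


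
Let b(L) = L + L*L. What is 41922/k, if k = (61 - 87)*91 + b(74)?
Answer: 20961/1592 ≈ 13.166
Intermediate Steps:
b(L) = L + L²
k = 3184 (k = (61 - 87)*91 + 74*(1 + 74) = -26*91 + 74*75 = -2366 + 5550 = 3184)
41922/k = 41922/3184 = 41922*(1/3184) = 20961/1592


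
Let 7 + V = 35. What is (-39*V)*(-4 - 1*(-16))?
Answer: -13104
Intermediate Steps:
V = 28 (V = -7 + 35 = 28)
(-39*V)*(-4 - 1*(-16)) = (-39*28)*(-4 - 1*(-16)) = -1092*(-4 + 16) = -1092*12 = -13104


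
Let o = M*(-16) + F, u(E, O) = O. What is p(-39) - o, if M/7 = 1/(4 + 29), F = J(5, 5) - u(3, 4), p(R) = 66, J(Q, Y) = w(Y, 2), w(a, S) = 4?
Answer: 2290/33 ≈ 69.394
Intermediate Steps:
J(Q, Y) = 4
F = 0 (F = 4 - 1*4 = 4 - 4 = 0)
M = 7/33 (M = 7/(4 + 29) = 7/33 ≈ 0.21212)
o = -112/33 (o = (7/33)*(-16) + 0 = -112/33 + 0 = -112/33 ≈ -3.3939)
p(-39) - o = 66 - 1*(-112/33) = 66 + 112/33 = 2290/33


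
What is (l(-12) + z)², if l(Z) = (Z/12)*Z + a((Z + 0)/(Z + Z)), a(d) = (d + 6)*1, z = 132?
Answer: 90601/4 ≈ 22650.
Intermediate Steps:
a(d) = 6 + d (a(d) = (6 + d)*1 = 6 + d)
l(Z) = 13/2 + Z²/12 (l(Z) = (Z/12)*Z + (6 + (Z + 0)/(Z + Z)) = (Z*(1/12))*Z + (6 + Z/((2*Z))) = (Z/12)*Z + (6 + Z*(1/(2*Z))) = Z²/12 + (6 + ½) = Z²/12 + 13/2 = 13/2 + Z²/12)
(l(-12) + z)² = ((13/2 + (1/12)*(-12)²) + 132)² = ((13/2 + (1/12)*144) + 132)² = ((13/2 + 12) + 132)² = (37/2 + 132)² = (301/2)² = 90601/4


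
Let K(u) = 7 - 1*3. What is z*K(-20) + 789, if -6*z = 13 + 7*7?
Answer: 2243/3 ≈ 747.67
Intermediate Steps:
K(u) = 4 (K(u) = 7 - 3 = 4)
z = -31/3 (z = -(13 + 7*7)/6 = -(13 + 49)/6 = -1/6*62 = -31/3 ≈ -10.333)
z*K(-20) + 789 = -31/3*4 + 789 = -124/3 + 789 = 2243/3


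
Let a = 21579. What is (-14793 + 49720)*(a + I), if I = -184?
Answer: 747263165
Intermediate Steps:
(-14793 + 49720)*(a + I) = (-14793 + 49720)*(21579 - 184) = 34927*21395 = 747263165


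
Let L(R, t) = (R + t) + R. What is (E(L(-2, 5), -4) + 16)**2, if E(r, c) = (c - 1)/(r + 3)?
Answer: 3481/16 ≈ 217.56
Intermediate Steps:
L(R, t) = t + 2*R
E(r, c) = (-1 + c)/(3 + r)
(E(L(-2, 5), -4) + 16)**2 = ((-1 - 4)/(3 + (5 + 2*(-2))) + 16)**2 = (-5/(3 + (5 - 4)) + 16)**2 = (-5/(3 + 1) + 16)**2 = (-5/4 + 16)**2 = (59/4)**2 = 3481/16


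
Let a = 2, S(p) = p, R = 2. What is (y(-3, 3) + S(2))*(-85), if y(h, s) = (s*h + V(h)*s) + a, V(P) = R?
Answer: -85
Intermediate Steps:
V(P) = 2
y(h, s) = 2 + 2*s + h*s (y(h, s) = (s*h + 2*s) + 2 = (h*s + 2*s) + 2 = (2*s + h*s) + 2 = 2 + 2*s + h*s)
(y(-3, 3) + S(2))*(-85) = ((2 + 2*3 - 3*3) + 2)*(-85) = ((2 + 6 - 9) + 2)*(-85) = (-1 + 2)*(-85) = 1*(-85) = -85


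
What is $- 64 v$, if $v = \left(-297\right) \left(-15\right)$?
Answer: $-285120$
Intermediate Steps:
$v = 4455$
$- 64 v = \left(-64\right) 4455 = -285120$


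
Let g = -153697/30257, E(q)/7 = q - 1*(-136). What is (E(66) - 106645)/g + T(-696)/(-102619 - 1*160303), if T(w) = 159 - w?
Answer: 2591754727893/125109358 ≈ 20716.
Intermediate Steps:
E(q) = 952 + 7*q (E(q) = 7*(q - 1*(-136)) = 7*(q + 136) = 7*(136 + q) = 952 + 7*q)
g = -153697/30257 (g = -153697*1/30257 = -153697/30257 ≈ -5.0797)
(E(66) - 106645)/g + T(-696)/(-102619 - 1*160303) = ((952 + 7*66) - 106645)/(-153697/30257) + (159 - 1*(-696))/(-102619 - 1*160303) = ((952 + 462) - 106645)*(-30257/153697) + (159 + 696)/(-102619 - 160303) = (1414 - 106645)*(-30257/153697) + 855/(-262922) = -105231*(-30257/153697) + 855*(-1/262922) = 3183974367/153697 - 45/13838 = 2591754727893/125109358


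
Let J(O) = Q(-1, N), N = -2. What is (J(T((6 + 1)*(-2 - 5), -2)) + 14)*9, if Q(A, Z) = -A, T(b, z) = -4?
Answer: 135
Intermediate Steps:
J(O) = 1 (J(O) = -1*(-1) = 1)
(J(T((6 + 1)*(-2 - 5), -2)) + 14)*9 = (1 + 14)*9 = 15*9 = 135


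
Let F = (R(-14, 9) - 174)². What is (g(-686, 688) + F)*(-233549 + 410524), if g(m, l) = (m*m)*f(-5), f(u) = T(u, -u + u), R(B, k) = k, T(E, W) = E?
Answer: -411600491125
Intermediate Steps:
f(u) = u
g(m, l) = -5*m² (g(m, l) = (m*m)*(-5) = m²*(-5) = -5*m²)
F = 27225 (F = (9 - 174)² = (-165)² = 27225)
(g(-686, 688) + F)*(-233549 + 410524) = (-5*(-686)² + 27225)*(-233549 + 410524) = (-5*470596 + 27225)*176975 = (-2352980 + 27225)*176975 = -2325755*176975 = -411600491125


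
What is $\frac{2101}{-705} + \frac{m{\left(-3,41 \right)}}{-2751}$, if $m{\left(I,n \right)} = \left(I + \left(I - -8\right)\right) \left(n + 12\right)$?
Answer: $- \frac{650509}{215495} \approx -3.0187$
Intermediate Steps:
$m{\left(I,n \right)} = \left(8 + 2 I\right) \left(12 + n\right)$ ($m{\left(I,n \right)} = \left(I + \left(I + 8\right)\right) \left(12 + n\right) = \left(I + \left(8 + I\right)\right) \left(12 + n\right) = \left(8 + 2 I\right) \left(12 + n\right)$)
$\frac{2101}{-705} + \frac{m{\left(-3,41 \right)}}{-2751} = \frac{2101}{-705} + \frac{96 + 8 \cdot 41 + 24 \left(-3\right) + 2 \left(-3\right) 41}{-2751} = 2101 \left(- \frac{1}{705}\right) + \left(96 + 328 - 72 - 246\right) \left(- \frac{1}{2751}\right) = - \frac{2101}{705} + 106 \left(- \frac{1}{2751}\right) = - \frac{2101}{705} - \frac{106}{2751} = - \frac{650509}{215495}$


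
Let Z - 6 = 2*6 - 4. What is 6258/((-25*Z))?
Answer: -447/25 ≈ -17.880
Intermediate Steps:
Z = 14 (Z = 6 + (2*6 - 4) = 6 + (12 - 4) = 6 + 8 = 14)
6258/((-25*Z)) = 6258/((-25*14)) = 6258/(-350) = 6258*(-1/350) = -447/25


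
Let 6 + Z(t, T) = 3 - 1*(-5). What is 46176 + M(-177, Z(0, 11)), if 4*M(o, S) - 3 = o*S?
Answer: 184353/4 ≈ 46088.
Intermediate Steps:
Z(t, T) = 2 (Z(t, T) = -6 + (3 - 1*(-5)) = -6 + (3 + 5) = -6 + 8 = 2)
M(o, S) = ¾ + S*o/4 (M(o, S) = ¾ + (o*S)/4 = ¾ + (S*o)/4 = ¾ + S*o/4)
46176 + M(-177, Z(0, 11)) = 46176 + (¾ + (¼)*2*(-177)) = 46176 + (¾ - 177/2) = 46176 - 351/4 = 184353/4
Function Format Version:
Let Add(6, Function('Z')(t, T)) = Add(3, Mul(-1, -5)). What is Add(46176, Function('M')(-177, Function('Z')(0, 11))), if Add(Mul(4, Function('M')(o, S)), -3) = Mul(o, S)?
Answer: Rational(184353, 4) ≈ 46088.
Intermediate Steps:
Function('Z')(t, T) = 2 (Function('Z')(t, T) = Add(-6, Add(3, Mul(-1, -5))) = Add(-6, Add(3, 5)) = Add(-6, 8) = 2)
Function('M')(o, S) = Add(Rational(3, 4), Mul(Rational(1, 4), S, o)) (Function('M')(o, S) = Add(Rational(3, 4), Mul(Rational(1, 4), Mul(o, S))) = Add(Rational(3, 4), Mul(Rational(1, 4), Mul(S, o))) = Add(Rational(3, 4), Mul(Rational(1, 4), S, o)))
Add(46176, Function('M')(-177, Function('Z')(0, 11))) = Add(46176, Add(Rational(3, 4), Mul(Rational(1, 4), 2, -177))) = Add(46176, Add(Rational(3, 4), Rational(-177, 2))) = Add(46176, Rational(-351, 4)) = Rational(184353, 4)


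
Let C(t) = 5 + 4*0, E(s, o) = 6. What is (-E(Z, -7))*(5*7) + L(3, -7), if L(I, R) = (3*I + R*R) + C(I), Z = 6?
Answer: -147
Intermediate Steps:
C(t) = 5 (C(t) = 5 + 0 = 5)
L(I, R) = 5 + R**2 + 3*I (L(I, R) = (3*I + R*R) + 5 = (3*I + R**2) + 5 = (R**2 + 3*I) + 5 = 5 + R**2 + 3*I)
(-E(Z, -7))*(5*7) + L(3, -7) = (-1*6)*(5*7) + (5 + (-7)**2 + 3*3) = -6*35 + (5 + 49 + 9) = -210 + 63 = -147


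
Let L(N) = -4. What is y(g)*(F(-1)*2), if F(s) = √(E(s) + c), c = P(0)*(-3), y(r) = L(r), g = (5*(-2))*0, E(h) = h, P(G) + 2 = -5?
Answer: -16*√5 ≈ -35.777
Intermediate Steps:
P(G) = -7 (P(G) = -2 - 5 = -7)
g = 0 (g = -10*0 = 0)
y(r) = -4
c = 21 (c = -7*(-3) = 21)
F(s) = √(21 + s) (F(s) = √(s + 21) = √(21 + s))
y(g)*(F(-1)*2) = -4*√(21 - 1)*2 = -4*√20*2 = -4*2*√5*2 = -16*√5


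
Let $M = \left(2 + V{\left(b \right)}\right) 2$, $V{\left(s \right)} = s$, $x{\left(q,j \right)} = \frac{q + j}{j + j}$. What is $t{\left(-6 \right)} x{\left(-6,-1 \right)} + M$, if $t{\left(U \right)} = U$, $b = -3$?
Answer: $-23$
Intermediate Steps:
$x{\left(q,j \right)} = \frac{j + q}{2 j}$
$M = -2$ ($M = \left(2 - 3\right) 2 = \left(-1\right) 2 = -2$)
$t{\left(-6 \right)} x{\left(-6,-1 \right)} + M = - 6 \frac{-1 - 6}{2 \left(-1\right)} - 2 = - 6 \cdot \frac{1}{2} \left(-1\right) \left(-7\right) - 2 = \left(-6\right) \frac{7}{2} - 2 = -21 - 2 = -23$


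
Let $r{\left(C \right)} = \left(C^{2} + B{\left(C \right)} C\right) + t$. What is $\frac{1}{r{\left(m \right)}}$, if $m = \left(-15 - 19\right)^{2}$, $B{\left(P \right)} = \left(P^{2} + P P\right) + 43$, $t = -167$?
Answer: $\frac{1}{3090994709} \approx 3.2352 \cdot 10^{-10}$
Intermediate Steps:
$B{\left(P \right)} = 43 + 2 P^{2}$ ($B{\left(P \right)} = \left(P^{2} + P^{2}\right) + 43 = 2 P^{2} + 43 = 43 + 2 P^{2}$)
$m = 1156$ ($m = \left(-34\right)^{2} = 1156$)
$r{\left(C \right)} = -167 + C^{2} + C \left(43 + 2 C^{2}\right)$ ($r{\left(C \right)} = \left(C^{2} + \left(43 + 2 C^{2}\right) C\right) - 167 = \left(C^{2} + C \left(43 + 2 C^{2}\right)\right) - 167 = -167 + C^{2} + C \left(43 + 2 C^{2}\right)$)
$\frac{1}{r{\left(m \right)}} = \frac{1}{-167 + 1156^{2} + 1156 \left(43 + 2 \cdot 1156^{2}\right)} = \frac{1}{-167 + 1336336 + 1156 \left(43 + 2 \cdot 1336336\right)} = \frac{1}{-167 + 1336336 + 1156 \left(43 + 2672672\right)} = \frac{1}{-167 + 1336336 + 1156 \cdot 2672715} = \frac{1}{-167 + 1336336 + 3089658540} = \frac{1}{3090994709}$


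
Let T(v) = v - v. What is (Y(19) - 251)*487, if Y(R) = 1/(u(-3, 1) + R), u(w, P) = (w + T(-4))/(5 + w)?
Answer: -4277321/35 ≈ -1.2221e+5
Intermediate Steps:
T(v) = 0
u(w, P) = w/(5 + w) (u(w, P) = (w + 0)/(5 + w) = w/(5 + w))
Y(R) = 1/(-3/2 + R) (Y(R) = 1/(-3/(5 - 3) + R) = 1/(-3/2 + R))
(Y(19) - 251)*487 = (2/(-3 + 2*19) - 251)*487 = (2/(-3 + 38) - 251)*487 = (2/35 - 251)*487 = -8783/35*487 = -4277321/35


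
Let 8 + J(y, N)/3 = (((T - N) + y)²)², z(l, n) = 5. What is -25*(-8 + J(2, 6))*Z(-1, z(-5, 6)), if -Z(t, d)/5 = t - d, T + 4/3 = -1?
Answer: -32364250/9 ≈ -3.5960e+6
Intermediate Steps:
T = -7/3 (T = -4/3 - 1 = -7/3 ≈ -2.3333)
J(y, N) = -24 + 3*(-7/3 + y - N)⁴ (J(y, N) = -24 + 3*(((-7/3 - N) + y)²)² = -24 + 3*((-7/3 + y - N)²)² = -24 + 3*(-7/3 + y - N)⁴)
Z(t, d) = -5*t + 5*d (Z(t, d) = -5*(t - d) = -5*t + 5*d)
-25*(-8 + J(2, 6))*Z(-1, z(-5, 6)) = -25*(-8 + (-24 + (7 - 3*2 + 3*6)⁴/27))*(-5*(-1) + 5*5) = -25*(-8 + (-24 + (7 - 6 + 18)⁴/27))*(5 + 25) = -25*(-8 + (-24 + (1/27)*19⁴))*30 = -25*(-8 + (-24 + (1/27)*130321))*30 = -25*(-8 + (-24 + 130321/27))*30 = -25*(-8 + 129673/27)*30 = -3236425*30/27 = -25*1294570/9 = -32364250/9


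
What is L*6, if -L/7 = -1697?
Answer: 71274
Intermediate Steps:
L = 11879 (L = -7*(-1697) = 11879)
L*6 = 11879*6 = 71274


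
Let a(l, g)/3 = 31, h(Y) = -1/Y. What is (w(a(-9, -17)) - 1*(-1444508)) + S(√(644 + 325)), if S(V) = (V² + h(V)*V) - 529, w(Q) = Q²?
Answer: 1453596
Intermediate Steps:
a(l, g) = 93 (a(l, g) = 3*31 = 93)
S(V) = -530 + V² (S(V) = (V² + (-1/V)*V) - 529 = (V² - 1) - 529 = (-1 + V²) - 529 = -530 + V²)
(w(a(-9, -17)) - 1*(-1444508)) + S(√(644 + 325)) = (93² - 1*(-1444508)) + (-530 + (√(644 + 325))²) = (8649 + 1444508) + (-530 + (√969)²) = 1453157 + (-530 + 969) = 1453157 + 439 = 1453596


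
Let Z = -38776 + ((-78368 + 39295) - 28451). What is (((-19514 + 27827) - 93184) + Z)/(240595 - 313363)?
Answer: 191171/72768 ≈ 2.6271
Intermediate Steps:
Z = -106300 (Z = -38776 + (-39073 - 28451) = -38776 - 67524 = -106300)
(((-19514 + 27827) - 93184) + Z)/(240595 - 313363) = (((-19514 + 27827) - 93184) - 106300)/(240595 - 313363) = ((8313 - 93184) - 106300)/(-72768) = (-84871 - 106300)*(-1/72768) = -191171*(-1/72768) = 191171/72768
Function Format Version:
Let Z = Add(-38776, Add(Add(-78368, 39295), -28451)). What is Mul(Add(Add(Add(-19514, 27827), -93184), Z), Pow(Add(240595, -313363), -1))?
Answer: Rational(191171, 72768) ≈ 2.6271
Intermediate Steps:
Z = -106300 (Z = Add(-38776, Add(-39073, -28451)) = Add(-38776, -67524) = -106300)
Mul(Add(Add(Add(-19514, 27827), -93184), Z), Pow(Add(240595, -313363), -1)) = Mul(Add(Add(Add(-19514, 27827), -93184), -106300), Pow(Add(240595, -313363), -1)) = Mul(Add(Add(8313, -93184), -106300), Pow(-72768, -1)) = Mul(Add(-84871, -106300), Rational(-1, 72768)) = Mul(-191171, Rational(-1, 72768)) = Rational(191171, 72768)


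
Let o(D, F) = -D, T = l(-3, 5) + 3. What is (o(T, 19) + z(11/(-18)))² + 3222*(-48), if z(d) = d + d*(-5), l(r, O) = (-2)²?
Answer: -12525455/81 ≈ -1.5464e+5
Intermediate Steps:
l(r, O) = 4
T = 7 (T = 4 + 3 = 7)
z(d) = -4*d (z(d) = d - 5*d = -4*d)
(o(T, 19) + z(11/(-18)))² + 3222*(-48) = (-1*7 - 44/(-18))² + 3222*(-48) = (-7 - 44*(-1)/18)² - 154656 = (-7 - 4*(-11/18))² - 154656 = (-7 + 22/9)² - 154656 = (-41/9)² - 154656 = 1681/81 - 154656 = -12525455/81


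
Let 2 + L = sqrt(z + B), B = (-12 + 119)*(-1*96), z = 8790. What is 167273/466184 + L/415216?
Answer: 2170421675/6048970492 + I*sqrt(1482)/415216 ≈ 0.35881 + 9.2715e-5*I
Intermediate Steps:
B = -10272 (B = 107*(-96) = -10272)
L = -2 + I*sqrt(1482) (L = -2 + sqrt(8790 - 10272) = -2 + sqrt(-1482) = -2 + I*sqrt(1482) ≈ -2.0 + 38.497*I)
167273/466184 + L/415216 = 167273/466184 + (-2 + I*sqrt(1482))/415216 = 167273*(1/466184) + (-2 + I*sqrt(1482))*(1/415216) = 167273/466184 + (-1/207608 + I*sqrt(1482)/415216) = 2170421675/6048970492 + I*sqrt(1482)/415216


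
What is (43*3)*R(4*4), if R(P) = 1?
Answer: 129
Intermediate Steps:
(43*3)*R(4*4) = (43*3)*1 = 129*1 = 129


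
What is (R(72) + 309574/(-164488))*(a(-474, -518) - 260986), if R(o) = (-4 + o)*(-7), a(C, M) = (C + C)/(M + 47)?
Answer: 805208698009233/6456154 ≈ 1.2472e+8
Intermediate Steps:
a(C, M) = 2*C/(47 + M) (a(C, M) = (2*C)/(47 + M) = 2*C/(47 + M))
R(o) = 28 - 7*o
(R(72) + 309574/(-164488))*(a(-474, -518) - 260986) = ((28 - 7*72) + 309574/(-164488))*(2*(-474)/(47 - 518) - 260986) = ((28 - 504) + 309574*(-1/164488))*(2*(-474)/(-471) - 260986) = (-476 - 154787/82244)*(2*(-474)*(-1/471) - 260986) = -39302931*(316/157 - 260986)/82244 = -39302931/82244*(-40974486/157) = 805208698009233/6456154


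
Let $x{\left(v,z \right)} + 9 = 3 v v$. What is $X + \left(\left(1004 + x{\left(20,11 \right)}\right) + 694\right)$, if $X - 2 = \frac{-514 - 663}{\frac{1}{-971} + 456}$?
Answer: $\frac{1278919658}{442775} \approx 2888.4$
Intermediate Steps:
$x{\left(v,z \right)} = -9 + 3 v^{2}$ ($x{\left(v,z \right)} = -9 + 3 v v = -9 + 3 v^{2}$)
$X = - \frac{257317}{442775}$ ($X = 2 + \frac{-514 - 663}{\frac{1}{-971} + 456} = 2 - \frac{1177}{- \frac{1}{971} + 456} = 2 - \frac{1177}{\frac{442775}{971}} = 2 - \frac{1142867}{442775} = - \frac{257317}{442775} \approx -0.58115$)
$X + \left(\left(1004 + x{\left(20,11 \right)}\right) + 694\right) = - \frac{257317}{442775} + \left(\left(1004 - \left(9 - 3 \cdot 20^{2}\right)\right) + 694\right) = - \frac{257317}{442775} + \left(\left(1004 + \left(-9 + 3 \cdot 400\right)\right) + 694\right) = - \frac{257317}{442775} + \left(\left(1004 + \left(-9 + 1200\right)\right) + 694\right) = - \frac{257317}{442775} + \left(\left(1004 + 1191\right) + 694\right) = - \frac{257317}{442775} + \left(2195 + 694\right) = - \frac{257317}{442775} + 2889 = \frac{1278919658}{442775}$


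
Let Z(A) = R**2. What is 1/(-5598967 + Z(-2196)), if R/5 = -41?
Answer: -1/5556942 ≈ -1.7996e-7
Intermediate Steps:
R = -205 (R = 5*(-41) = -205)
Z(A) = 42025 (Z(A) = (-205)**2 = 42025)
1/(-5598967 + Z(-2196)) = 1/(-5598967 + 42025) = 1/(-5556942) = -1/5556942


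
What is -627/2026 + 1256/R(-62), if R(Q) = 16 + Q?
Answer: -1286749/46598 ≈ -27.614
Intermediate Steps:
-627/2026 + 1256/R(-62) = -627/2026 + 1256/(16 - 62) = -627*1/2026 + 1256/(-46) = -627/2026 + 1256*(-1/46) = -627/2026 - 628/23 = -1286749/46598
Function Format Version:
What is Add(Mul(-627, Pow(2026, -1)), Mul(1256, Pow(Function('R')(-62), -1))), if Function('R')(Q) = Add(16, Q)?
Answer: Rational(-1286749, 46598) ≈ -27.614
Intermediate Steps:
Add(Mul(-627, Pow(2026, -1)), Mul(1256, Pow(Function('R')(-62), -1))) = Add(Mul(-627, Pow(2026, -1)), Mul(1256, Pow(Add(16, -62), -1))) = Add(Mul(-627, Rational(1, 2026)), Mul(1256, Pow(-46, -1))) = Add(Rational(-627, 2026), Mul(1256, Rational(-1, 46))) = Add(Rational(-627, 2026), Rational(-628, 23)) = Rational(-1286749, 46598)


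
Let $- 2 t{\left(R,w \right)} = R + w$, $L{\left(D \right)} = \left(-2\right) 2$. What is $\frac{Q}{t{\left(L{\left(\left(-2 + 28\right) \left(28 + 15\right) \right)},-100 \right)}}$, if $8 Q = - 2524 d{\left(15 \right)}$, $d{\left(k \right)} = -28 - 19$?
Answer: $\frac{29657}{104} \approx 285.16$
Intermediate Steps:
$L{\left(D \right)} = -4$
$d{\left(k \right)} = -47$
$Q = \frac{29657}{2}$ ($Q = \frac{\left(-2524\right) \left(-47\right)}{8} = \frac{1}{8} \cdot 118628 = \frac{29657}{2} \approx 14829.0$)
$t{\left(R,w \right)} = - \frac{R}{2} - \frac{w}{2}$ ($t{\left(R,w \right)} = - \frac{R + w}{2} = - \frac{R}{2} - \frac{w}{2}$)
$\frac{Q}{t{\left(L{\left(\left(-2 + 28\right) \left(28 + 15\right) \right)},-100 \right)}} = \frac{29657}{2 \left(\left(- \frac{1}{2}\right) \left(-4\right) - -50\right)} = \frac{29657}{2 \left(2 + 50\right)} = \frac{29657}{2 \cdot 52} = \frac{29657}{2} \cdot \frac{1}{52} = \frac{29657}{104}$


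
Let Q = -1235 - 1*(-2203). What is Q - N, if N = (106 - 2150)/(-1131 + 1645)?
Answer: 249798/257 ≈ 971.98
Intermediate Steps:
Q = 968 (Q = -1235 + 2203 = 968)
N = -1022/257 (N = -2044/514 = -2044*1/514 = -1022/257 ≈ -3.9767)
Q - N = 968 - 1*(-1022/257) = 968 + 1022/257 = 249798/257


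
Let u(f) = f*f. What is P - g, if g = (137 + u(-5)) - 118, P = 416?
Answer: 372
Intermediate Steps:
u(f) = f²
g = 44 (g = (137 + (-5)²) - 118 = (137 + 25) - 118 = 162 - 118 = 44)
P - g = 416 - 1*44 = 416 - 44 = 372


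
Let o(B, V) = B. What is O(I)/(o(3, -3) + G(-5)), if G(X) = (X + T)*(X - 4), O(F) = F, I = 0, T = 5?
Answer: 0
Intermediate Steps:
G(X) = (-4 + X)*(5 + X) (G(X) = (X + 5)*(X - 4) = (5 + X)*(-4 + X) = (-4 + X)*(5 + X))
O(I)/(o(3, -3) + G(-5)) = 0/(3 + (-20 - 5 + (-5)**2)) = 0/(3 + (-20 - 5 + 25)) = 0/(3 + 0) = 0/3 = 0*(1/3) = 0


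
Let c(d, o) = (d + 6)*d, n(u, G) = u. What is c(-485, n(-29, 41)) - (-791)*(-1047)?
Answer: -595862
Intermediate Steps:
c(d, o) = d*(6 + d) (c(d, o) = (6 + d)*d = d*(6 + d))
c(-485, n(-29, 41)) - (-791)*(-1047) = -485*(6 - 485) - (-791)*(-1047) = -485*(-479) - 1*828177 = 232315 - 828177 = -595862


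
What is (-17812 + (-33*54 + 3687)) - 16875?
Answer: -32782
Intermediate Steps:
(-17812 + (-33*54 + 3687)) - 16875 = (-17812 + (-1782 + 3687)) - 16875 = (-17812 + 1905) - 16875 = -15907 - 16875 = -32782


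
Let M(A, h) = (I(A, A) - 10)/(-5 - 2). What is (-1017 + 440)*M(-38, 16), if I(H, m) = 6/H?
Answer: -111361/133 ≈ -837.30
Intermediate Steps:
M(A, h) = 10/7 - 6/(7*A) (M(A, h) = (6/A - 10)/(-5 - 2) = (-10 + 6/A)/(-7) = (-10 + 6/A)*(-⅐) = 10/7 - 6/(7*A))
(-1017 + 440)*M(-38, 16) = (-1017 + 440)*((2/7)*(-3 + 5*(-38))/(-38)) = -1154*(-1)*(-3 - 190)/(7*38) = -1154*(-1)*(-193)/(7*38) = -577*193/133 = -111361/133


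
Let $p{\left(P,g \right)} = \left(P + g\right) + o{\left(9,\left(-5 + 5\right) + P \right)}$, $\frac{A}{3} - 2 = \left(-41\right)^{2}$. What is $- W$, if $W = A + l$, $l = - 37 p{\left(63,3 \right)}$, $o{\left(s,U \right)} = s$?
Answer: $-2274$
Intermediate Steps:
$A = 5049$ ($A = 6 + 3 \left(-41\right)^{2} = 6 + 3 \cdot 1681 = 6 + 5043 = 5049$)
$p{\left(P,g \right)} = 9 + P + g$ ($p{\left(P,g \right)} = \left(P + g\right) + 9 = 9 + P + g$)
$l = -2775$ ($l = - 37 \left(9 + 63 + 3\right) = \left(-37\right) 75 = -2775$)
$W = 2274$ ($W = 5049 - 2775 = 2274$)
$- W = \left(-1\right) 2274 = -2274$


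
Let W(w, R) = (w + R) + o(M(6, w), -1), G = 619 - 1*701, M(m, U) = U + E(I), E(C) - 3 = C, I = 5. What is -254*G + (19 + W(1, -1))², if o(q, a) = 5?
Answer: 21404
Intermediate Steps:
E(C) = 3 + C
M(m, U) = 8 + U (M(m, U) = U + (3 + 5) = U + 8 = 8 + U)
G = -82 (G = 619 - 701 = -82)
W(w, R) = 5 + R + w (W(w, R) = (w + R) + 5 = (R + w) + 5 = 5 + R + w)
-254*G + (19 + W(1, -1))² = -254*(-82) + (19 + (5 - 1 + 1))² = 20828 + (19 + 5)² = 20828 + 24² = 20828 + 576 = 21404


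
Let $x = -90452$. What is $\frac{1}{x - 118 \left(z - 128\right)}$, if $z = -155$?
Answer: $- \frac{1}{57058} \approx -1.7526 \cdot 10^{-5}$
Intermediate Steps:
$\frac{1}{x - 118 \left(z - 128\right)} = \frac{1}{-90452 - 118 \left(-155 - 128\right)} = \frac{1}{-90452 - -33394} = \frac{1}{-90452 + 33394} = \frac{1}{-57058} = - \frac{1}{57058}$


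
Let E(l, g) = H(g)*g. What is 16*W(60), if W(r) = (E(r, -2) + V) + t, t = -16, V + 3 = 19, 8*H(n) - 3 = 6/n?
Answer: 0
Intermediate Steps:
H(n) = 3/8 + 3/(4*n) (H(n) = 3/8 + (6/n)/8 = 3/8 + 3/(4*n))
V = 16 (V = -3 + 19 = 16)
E(l, g) = ¾ + 3*g/8 (E(l, g) = (3*(2 + g)/(8*g))*g = ¾ + 3*g/8)
W(r) = 0 (W(r) = ((¾ + (3/8)*(-2)) + 16) - 16 = ((¾ - ¾) + 16) - 16 = (0 + 16) - 16 = 16 - 16 = 0)
16*W(60) = 16*0 = 0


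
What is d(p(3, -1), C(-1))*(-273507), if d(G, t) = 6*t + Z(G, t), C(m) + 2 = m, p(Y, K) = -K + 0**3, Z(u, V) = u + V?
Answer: 5470140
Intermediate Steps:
Z(u, V) = V + u
p(Y, K) = -K (p(Y, K) = -K + 0 = -K)
C(m) = -2 + m
d(G, t) = G + 7*t (d(G, t) = 6*t + (t + G) = 6*t + (G + t) = G + 7*t)
d(p(3, -1), C(-1))*(-273507) = (-1*(-1) + 7*(-2 - 1))*(-273507) = (1 + 7*(-3))*(-273507) = (1 - 21)*(-273507) = -20*(-273507) = 5470140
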